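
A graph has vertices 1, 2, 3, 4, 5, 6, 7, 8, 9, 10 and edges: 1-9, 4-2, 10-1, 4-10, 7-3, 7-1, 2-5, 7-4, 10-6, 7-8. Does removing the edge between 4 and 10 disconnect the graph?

After removing 4-10, the path 4-7-1-10 still connects them, so the edge is not a bridge.

No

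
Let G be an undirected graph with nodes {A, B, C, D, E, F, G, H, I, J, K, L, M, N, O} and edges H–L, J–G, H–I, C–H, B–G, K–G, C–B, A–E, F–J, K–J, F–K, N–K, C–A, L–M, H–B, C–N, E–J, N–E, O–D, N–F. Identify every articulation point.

H, L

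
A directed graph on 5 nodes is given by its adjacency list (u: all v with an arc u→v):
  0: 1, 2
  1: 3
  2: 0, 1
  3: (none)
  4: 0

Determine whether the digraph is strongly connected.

No

There is no directed path from 3 to 4, so the graph is not strongly connected.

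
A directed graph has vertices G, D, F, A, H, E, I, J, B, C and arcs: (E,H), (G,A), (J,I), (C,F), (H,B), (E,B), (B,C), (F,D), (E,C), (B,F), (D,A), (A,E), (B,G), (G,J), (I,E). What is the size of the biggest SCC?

{A, B, C, D, E, F, G, H, I, J} are all mutually reachable — one SCC of size 10.
The largest has 10 vertices.

10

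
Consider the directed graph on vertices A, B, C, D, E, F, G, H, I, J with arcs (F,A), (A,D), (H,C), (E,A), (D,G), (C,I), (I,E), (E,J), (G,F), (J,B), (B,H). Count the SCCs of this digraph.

{B, C, E, H, I, J} are all mutually reachable — one SCC of size 6.
{A, D, F, G} are all mutually reachable — one SCC of size 4.
That gives 2 strongly connected components.

2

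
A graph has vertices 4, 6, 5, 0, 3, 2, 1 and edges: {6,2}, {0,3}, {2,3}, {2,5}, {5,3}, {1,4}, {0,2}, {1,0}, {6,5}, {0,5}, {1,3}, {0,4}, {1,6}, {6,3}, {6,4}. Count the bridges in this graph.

The edges on the cycle 1-6-2-5-0-1 are not bridges since each lies on that cycle.
Every edge lies on some cycle, so there are no bridges.

0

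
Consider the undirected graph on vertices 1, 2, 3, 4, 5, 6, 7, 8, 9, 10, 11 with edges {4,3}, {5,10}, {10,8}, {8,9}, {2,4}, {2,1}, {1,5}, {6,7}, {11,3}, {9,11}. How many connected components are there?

Starting from 6 we can reach 6, 7. That is one component of size 2.
Starting from 1 we can reach 1, 2, 3, 4, 5, 8, 9, 10, 11. That is one component of size 9.
Total: 2 components.

2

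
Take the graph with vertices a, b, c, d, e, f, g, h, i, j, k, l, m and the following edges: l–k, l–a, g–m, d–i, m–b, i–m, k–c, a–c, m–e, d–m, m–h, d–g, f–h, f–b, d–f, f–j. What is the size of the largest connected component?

9

Starting from a we can reach a, c, k, l. That is one component of size 4.
Starting from b we can reach b, d, e, f, g, h, i, j, m. That is one component of size 9.
The largest has 9 vertices.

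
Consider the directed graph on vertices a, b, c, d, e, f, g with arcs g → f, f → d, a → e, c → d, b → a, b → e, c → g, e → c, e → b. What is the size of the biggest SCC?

3

{a, b, e} are all mutually reachable — one SCC of size 3.
{f} is an SCC by itself.
{g} is an SCC by itself.
{d} is an SCC by itself.
{c} is an SCC by itself.
The largest has 3 vertices.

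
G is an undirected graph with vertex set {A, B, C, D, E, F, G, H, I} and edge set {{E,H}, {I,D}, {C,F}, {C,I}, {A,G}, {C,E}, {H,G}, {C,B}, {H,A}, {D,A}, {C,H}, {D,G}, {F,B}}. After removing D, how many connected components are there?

1

With D gone, the remaining components are: {A, B, C, E, F, G, H, I}.
That is 1 component.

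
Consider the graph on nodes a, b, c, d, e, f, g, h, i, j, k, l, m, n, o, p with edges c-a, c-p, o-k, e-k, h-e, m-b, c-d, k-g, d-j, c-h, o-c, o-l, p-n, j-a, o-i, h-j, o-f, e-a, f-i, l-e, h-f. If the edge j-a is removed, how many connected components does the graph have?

2

j and a are still connected via j-h-c-a, so the component count stays at 2.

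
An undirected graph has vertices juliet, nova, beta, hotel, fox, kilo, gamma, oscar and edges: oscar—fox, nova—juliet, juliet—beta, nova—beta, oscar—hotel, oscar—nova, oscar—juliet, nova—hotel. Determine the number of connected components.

3

kilo is isolated — a component by itself.
gamma is isolated — a component by itself.
Starting from fox we can reach fox, beta, nova, hotel, oscar, juliet. That is one component of size 6.
Total: 3 components.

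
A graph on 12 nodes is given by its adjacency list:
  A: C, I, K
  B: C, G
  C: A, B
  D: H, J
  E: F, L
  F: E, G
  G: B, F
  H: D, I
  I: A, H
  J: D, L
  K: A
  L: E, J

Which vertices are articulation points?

Removing A increases the component count from 1 to 2, so A is a cut vertex.
By contrast removing E leaves 1 component; it is not a cut vertex. No other vertex is a cut vertex either.

A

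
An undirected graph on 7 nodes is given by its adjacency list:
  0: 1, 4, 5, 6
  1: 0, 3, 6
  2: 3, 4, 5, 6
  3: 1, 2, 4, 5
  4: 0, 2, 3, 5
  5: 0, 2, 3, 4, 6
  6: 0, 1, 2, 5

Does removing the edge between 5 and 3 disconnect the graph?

After removing 5-3, the path 5-4-3 still connects them, so the edge is not a bridge.

No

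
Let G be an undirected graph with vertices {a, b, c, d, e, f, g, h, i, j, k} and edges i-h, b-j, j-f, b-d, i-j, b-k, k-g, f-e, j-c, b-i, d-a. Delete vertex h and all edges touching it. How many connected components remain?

1

With h gone, the remaining components are: {a, b, c, d, e, f, g, i, j, k}.
That is 1 component.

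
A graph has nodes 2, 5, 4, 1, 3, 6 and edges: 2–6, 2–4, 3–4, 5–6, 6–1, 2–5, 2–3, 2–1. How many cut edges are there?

0

The edges on the cycle 2-5-6-1-2 are not bridges since each lies on that cycle.
Every edge lies on some cycle, so there are no bridges.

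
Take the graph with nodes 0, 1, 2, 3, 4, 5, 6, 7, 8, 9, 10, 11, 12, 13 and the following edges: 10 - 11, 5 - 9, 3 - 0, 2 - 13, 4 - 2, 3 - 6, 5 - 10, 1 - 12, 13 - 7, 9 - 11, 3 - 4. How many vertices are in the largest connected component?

7

8 is isolated — a component by itself.
Starting from 1 we can reach 1, 12. That is one component of size 2.
Starting from 5 we can reach 5, 9, 10, 11. That is one component of size 4.
Starting from 0 we can reach 0, 2, 3, 4, 6, 7, 13. That is one component of size 7.
The largest has 7 vertices.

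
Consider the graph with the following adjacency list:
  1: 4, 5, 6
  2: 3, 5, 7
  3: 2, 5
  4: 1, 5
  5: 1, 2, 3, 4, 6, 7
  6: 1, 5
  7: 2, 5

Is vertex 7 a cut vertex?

No

Deleting 7 leaves 1 component (was 1) (its neighbors 2, 5 remain connected to each other), so 7 is not a cut vertex.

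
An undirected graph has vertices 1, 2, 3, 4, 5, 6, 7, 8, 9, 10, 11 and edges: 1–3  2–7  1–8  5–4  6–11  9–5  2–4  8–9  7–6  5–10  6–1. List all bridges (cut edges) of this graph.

1-3, 10-5, 11-6

The edges on the cycle 2-7-6-1-8-9-5-4-2 are not bridges since each lies on that cycle.
But removing 3–1 disconnects 3 from 1; removing 10–5 disconnects 10 from 5; removing 11–6 disconnects 11 from 6 — these are bridges.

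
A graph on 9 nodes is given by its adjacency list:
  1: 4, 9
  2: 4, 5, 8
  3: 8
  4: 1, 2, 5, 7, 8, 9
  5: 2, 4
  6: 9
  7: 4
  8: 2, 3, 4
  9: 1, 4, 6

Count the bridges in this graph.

The edges on the cycle 4-9-1-4 are not bridges since each lies on that cycle.
But removing 9-6 disconnects 9 from 6; removing 8-3 disconnects 8 from 3; removing 4-7 disconnects 4 from 7 — these are bridges.
That makes 3 bridges.

3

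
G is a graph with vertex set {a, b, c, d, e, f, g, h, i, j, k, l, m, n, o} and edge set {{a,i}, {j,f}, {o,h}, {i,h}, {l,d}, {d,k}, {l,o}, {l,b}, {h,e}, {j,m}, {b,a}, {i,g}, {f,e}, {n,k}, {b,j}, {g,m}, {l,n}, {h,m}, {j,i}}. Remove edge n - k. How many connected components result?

n and k are still connected via n-l-d-k, so the component count stays at 2.

2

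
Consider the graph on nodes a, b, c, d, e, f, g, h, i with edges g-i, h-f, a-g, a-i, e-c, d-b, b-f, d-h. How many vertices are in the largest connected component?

4

Starting from c we can reach c, e. That is one component of size 2.
Starting from a we can reach a, g, i. That is one component of size 3.
Starting from b we can reach b, d, f, h. That is one component of size 4.
The largest has 4 vertices.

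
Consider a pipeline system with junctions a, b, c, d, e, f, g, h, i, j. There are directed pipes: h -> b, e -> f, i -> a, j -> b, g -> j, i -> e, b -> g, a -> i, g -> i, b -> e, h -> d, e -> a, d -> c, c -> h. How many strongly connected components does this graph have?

4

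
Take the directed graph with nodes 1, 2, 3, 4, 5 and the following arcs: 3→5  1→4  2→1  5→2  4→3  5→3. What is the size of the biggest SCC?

5

{1, 2, 3, 4, 5} are all mutually reachable — one SCC of size 5.
The largest has 5 vertices.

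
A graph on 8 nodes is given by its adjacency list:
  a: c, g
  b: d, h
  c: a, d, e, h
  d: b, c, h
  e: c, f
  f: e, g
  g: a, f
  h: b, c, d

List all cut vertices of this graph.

c

Removing c increases the component count from 1 to 2, so c is a cut vertex.
By contrast removing f leaves 1 component; it is not a cut vertex. No other vertex is a cut vertex either.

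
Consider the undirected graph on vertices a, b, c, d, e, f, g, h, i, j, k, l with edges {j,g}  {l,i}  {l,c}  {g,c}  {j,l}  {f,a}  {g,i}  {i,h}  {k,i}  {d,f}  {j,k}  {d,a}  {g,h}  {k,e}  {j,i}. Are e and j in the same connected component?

Yes

From e we can reach c, e, g, h, i, j, k, l, which includes j.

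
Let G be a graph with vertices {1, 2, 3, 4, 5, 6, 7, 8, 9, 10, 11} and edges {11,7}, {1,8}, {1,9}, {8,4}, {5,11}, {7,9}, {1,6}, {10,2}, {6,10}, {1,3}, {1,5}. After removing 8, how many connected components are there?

2

With 8 gone, the remaining components are: {4}; {1, 2, 3, 5, 6, 7, 9, 10, 11}.
That is 2 components.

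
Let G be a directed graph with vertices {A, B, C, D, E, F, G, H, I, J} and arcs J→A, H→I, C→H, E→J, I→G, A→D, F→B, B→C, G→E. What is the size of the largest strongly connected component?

{I} is an SCC by itself.
{F} is an SCC by itself.
{H} is an SCC by itself.
{C} is an SCC by itself.
{G} is an SCC by itself.
(and 5 more singleton SCCs)
The largest has 1 vertex.

1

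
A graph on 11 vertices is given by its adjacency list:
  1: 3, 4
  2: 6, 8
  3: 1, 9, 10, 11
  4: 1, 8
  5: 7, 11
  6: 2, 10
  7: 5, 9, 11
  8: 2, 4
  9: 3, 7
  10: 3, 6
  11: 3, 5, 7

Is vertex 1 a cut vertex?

Deleting 1 leaves 1 component (was 1) (its neighbors 3, 4 remain connected to each other), so 1 is not a cut vertex.

No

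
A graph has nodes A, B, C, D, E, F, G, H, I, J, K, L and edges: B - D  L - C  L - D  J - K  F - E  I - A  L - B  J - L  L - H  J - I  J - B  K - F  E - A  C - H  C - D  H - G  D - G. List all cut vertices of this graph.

Removing J increases the component count from 1 to 2, so J is a cut vertex.
By contrast removing L leaves 1 component; it is not a cut vertex. No other vertex is a cut vertex either.

J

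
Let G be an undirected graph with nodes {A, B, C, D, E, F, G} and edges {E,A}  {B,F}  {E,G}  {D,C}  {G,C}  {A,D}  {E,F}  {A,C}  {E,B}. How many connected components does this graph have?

1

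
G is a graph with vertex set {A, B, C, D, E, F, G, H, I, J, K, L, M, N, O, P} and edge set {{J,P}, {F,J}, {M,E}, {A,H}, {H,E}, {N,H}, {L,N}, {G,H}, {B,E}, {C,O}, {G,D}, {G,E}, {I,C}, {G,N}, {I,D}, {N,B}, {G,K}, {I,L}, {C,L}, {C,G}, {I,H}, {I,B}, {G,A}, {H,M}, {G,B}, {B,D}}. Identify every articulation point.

C, G, J

Removing C increases the component count from 2 to 3, so C is a cut vertex.
Removing G increases the component count from 2 to 3, so G is a cut vertex.
Removing J increases the component count from 2 to 3, so J is a cut vertex.
By contrast removing M leaves 2 components; it is not a cut vertex. No other vertex is a cut vertex either.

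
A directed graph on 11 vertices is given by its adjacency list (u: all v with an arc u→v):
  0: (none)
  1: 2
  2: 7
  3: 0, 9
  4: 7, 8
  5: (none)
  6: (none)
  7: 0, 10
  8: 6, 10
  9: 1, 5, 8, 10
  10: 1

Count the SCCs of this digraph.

8

{1, 2, 7, 10} are all mutually reachable — one SCC of size 4.
{9} is an SCC by itself.
{0} is an SCC by itself.
{3} is an SCC by itself.
{8} is an SCC by itself.
(and 3 more singleton SCCs)
That gives 8 strongly connected components.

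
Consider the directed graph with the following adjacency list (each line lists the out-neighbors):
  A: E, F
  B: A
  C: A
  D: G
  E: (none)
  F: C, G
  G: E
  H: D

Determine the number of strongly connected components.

6

{A, C, F} are all mutually reachable — one SCC of size 3.
{H} is an SCC by itself.
{D} is an SCC by itself.
{E} is an SCC by itself.
{G} is an SCC by itself.
(and 1 more singleton SCC)
That gives 6 strongly connected components.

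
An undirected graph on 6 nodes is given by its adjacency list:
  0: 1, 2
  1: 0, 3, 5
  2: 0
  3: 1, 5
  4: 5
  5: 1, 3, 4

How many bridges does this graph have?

The edges on the cycle 5-3-1-5 are not bridges since each lies on that cycle.
But removing 0-2 disconnects 0 from 2; removing 1-0 disconnects 1 from 0; removing 5-4 disconnects 5 from 4 — these are bridges.
That makes 3 bridges.

3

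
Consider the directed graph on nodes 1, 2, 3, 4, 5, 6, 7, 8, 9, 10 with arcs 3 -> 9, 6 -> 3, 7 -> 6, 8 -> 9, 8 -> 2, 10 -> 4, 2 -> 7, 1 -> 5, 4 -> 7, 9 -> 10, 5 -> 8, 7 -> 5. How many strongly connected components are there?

2

{2, 3, 4, 5, 6, 7, 8, 9, 10} are all mutually reachable — one SCC of size 9.
{1} is an SCC by itself.
That gives 2 strongly connected components.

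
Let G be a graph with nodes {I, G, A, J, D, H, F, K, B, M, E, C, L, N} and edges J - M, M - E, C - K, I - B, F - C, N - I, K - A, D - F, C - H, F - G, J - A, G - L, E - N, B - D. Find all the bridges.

The edges on the cycle J-M-E-N-I-B-D-F-C-K-A-J are not bridges since each lies on that cycle.
But removing G - F disconnects G from F; removing G - L disconnects G from L; removing C - H disconnects C from H — these are bridges.

C-H, F-G, G-L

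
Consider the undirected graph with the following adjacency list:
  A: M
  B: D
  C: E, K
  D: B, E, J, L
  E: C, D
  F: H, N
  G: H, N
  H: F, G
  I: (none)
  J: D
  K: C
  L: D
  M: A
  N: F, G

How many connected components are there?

I is isolated — a component by itself.
Starting from A we can reach A, M. That is one component of size 2.
Starting from F we can reach F, G, H, N. That is one component of size 4.
Starting from B we can reach B, C, D, E, J, K, L. That is one component of size 7.
Total: 4 components.

4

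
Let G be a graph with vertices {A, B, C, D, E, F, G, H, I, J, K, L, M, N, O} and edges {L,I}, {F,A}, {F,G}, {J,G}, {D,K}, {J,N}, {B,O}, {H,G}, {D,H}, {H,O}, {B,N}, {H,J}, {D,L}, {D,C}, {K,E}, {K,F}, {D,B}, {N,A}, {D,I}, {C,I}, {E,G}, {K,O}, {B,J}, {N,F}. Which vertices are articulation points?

D

Removing D increases the component count from 2 to 3, so D is a cut vertex.
By contrast removing E leaves 2 components; it is not a cut vertex. No other vertex is a cut vertex either.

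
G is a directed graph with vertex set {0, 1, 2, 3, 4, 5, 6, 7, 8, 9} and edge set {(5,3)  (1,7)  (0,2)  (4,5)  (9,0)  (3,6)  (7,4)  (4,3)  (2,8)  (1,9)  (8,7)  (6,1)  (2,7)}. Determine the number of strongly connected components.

1

{0, 1, 2, 3, 4, 5, 6, 7, 8, 9} are all mutually reachable — one SCC of size 10.
That gives 1 strongly connected component.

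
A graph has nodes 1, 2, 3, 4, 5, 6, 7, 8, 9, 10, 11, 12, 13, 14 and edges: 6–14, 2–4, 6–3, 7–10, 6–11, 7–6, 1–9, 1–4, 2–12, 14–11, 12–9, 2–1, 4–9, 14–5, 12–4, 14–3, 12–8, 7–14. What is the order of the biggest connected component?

7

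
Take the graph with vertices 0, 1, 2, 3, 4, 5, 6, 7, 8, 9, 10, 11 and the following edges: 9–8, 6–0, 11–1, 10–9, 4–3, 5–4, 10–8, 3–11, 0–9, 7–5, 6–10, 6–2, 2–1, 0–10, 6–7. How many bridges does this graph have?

0

The edges on the cycle 6-7-5-4-3-11-1-2-6 are not bridges since each lies on that cycle.
Every edge lies on some cycle, so there are no bridges.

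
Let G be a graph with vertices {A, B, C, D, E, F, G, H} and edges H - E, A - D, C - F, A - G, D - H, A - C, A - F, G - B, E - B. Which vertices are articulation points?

Removing A increases the component count from 1 to 2, so A is a cut vertex.
By contrast removing B leaves 1 component; it is not a cut vertex. No other vertex is a cut vertex either.

A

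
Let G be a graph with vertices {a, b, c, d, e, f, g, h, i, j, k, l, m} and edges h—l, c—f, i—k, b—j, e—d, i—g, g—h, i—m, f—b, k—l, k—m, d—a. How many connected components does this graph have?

3

Starting from a we can reach a, d, e. That is one component of size 3.
Starting from b we can reach b, c, f, j. That is one component of size 4.
Starting from g we can reach g, h, i, k, l, m. That is one component of size 6.
Total: 3 components.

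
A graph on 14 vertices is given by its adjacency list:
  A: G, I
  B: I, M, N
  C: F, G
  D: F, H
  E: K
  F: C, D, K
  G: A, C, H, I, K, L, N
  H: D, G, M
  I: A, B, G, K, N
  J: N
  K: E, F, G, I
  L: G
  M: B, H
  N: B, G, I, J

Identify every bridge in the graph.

E-K, G-L, J-N

The edges on the cycle G-N-I-A-G are not bridges since each lies on that cycle.
But removing G-L disconnects G from L; removing N-J disconnects N from J; removing E-K disconnects E from K — these are bridges.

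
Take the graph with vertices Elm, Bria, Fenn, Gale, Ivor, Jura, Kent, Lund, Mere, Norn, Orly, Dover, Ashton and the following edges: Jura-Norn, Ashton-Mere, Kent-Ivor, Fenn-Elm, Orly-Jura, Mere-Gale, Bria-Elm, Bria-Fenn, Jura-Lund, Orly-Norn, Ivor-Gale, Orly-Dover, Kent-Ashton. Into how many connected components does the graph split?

3

Starting from Elm we can reach Elm, Bria, Fenn. That is one component of size 3.
Starting from Gale we can reach Gale, Ivor, Kent, Mere, Ashton. That is one component of size 5.
Starting from Jura we can reach Jura, Lund, Norn, Orly, Dover. That is one component of size 5.
Total: 3 components.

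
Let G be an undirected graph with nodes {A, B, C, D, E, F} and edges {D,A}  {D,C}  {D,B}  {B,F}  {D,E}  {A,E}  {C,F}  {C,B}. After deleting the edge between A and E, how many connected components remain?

1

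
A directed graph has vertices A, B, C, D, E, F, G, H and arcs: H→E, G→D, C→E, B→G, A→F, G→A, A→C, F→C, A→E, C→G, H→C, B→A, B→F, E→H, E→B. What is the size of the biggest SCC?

7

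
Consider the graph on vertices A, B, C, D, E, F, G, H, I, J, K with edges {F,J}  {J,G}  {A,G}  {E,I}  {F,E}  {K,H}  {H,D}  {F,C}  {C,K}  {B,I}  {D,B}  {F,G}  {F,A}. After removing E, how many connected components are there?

1

With E gone, the remaining components are: {A, B, C, D, F, G, H, I, J, K}.
That is 1 component.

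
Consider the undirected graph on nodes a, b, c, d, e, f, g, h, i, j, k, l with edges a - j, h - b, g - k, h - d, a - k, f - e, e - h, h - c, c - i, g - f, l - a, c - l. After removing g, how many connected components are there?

1

With g gone, the remaining components are: {a, b, c, d, e, f, h, i, j, k, l}.
That is 1 component.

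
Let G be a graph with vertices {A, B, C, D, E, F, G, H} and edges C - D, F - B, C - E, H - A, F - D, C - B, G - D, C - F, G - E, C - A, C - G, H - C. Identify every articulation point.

C

Removing C increases the component count from 1 to 2, so C is a cut vertex.
By contrast removing F leaves 1 component; it is not a cut vertex. No other vertex is a cut vertex either.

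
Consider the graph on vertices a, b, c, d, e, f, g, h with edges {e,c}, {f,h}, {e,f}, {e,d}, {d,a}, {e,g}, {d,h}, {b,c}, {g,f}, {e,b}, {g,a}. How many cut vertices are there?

1

Removing e increases the component count from 1 to 2, so e is a cut vertex.
By contrast removing a leaves 1 component; it is not a cut vertex. No other vertex is a cut vertex either.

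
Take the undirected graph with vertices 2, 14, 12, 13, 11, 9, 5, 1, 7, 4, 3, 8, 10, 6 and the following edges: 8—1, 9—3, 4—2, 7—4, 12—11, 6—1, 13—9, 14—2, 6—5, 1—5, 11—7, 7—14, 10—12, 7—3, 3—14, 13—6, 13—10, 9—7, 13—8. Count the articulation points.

1

Removing 13 increases the component count from 1 to 2, so 13 is a cut vertex.
By contrast removing 14 leaves 1 component; it is not a cut vertex. No other vertex is a cut vertex either.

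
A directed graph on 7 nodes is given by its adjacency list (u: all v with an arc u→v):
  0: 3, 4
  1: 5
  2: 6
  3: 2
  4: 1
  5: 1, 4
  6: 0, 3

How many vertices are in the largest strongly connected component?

{0, 2, 3, 6} are all mutually reachable — one SCC of size 4.
{1, 4, 5} are all mutually reachable — one SCC of size 3.
The largest has 4 vertices.

4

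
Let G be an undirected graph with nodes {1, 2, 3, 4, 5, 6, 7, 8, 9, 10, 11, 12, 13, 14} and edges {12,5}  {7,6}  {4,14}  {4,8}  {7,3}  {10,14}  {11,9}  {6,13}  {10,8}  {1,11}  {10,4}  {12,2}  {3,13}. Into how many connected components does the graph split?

Starting from 2 we can reach 2, 5, 12. That is one component of size 3.
Starting from 1 we can reach 1, 9, 11. That is one component of size 3.
Starting from 3 we can reach 3, 6, 7, 13. That is one component of size 4.
Starting from 4 we can reach 4, 8, 10, 14. That is one component of size 4.
Total: 4 components.

4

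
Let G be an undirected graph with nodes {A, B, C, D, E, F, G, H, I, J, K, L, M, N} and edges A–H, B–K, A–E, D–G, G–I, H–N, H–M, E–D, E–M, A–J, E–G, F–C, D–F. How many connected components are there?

L is isolated — a component by itself.
Starting from B we can reach B, K. That is one component of size 2.
Starting from A we can reach A, C, D, E, F, G, H, I, J, M, N. That is one component of size 11.
Total: 3 components.

3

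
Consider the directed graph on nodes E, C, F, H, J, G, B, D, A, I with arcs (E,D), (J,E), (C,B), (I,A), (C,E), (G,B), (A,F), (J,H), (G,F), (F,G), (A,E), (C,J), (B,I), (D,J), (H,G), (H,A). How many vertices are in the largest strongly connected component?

9

{A, B, D, E, F, G, H, I, J} are all mutually reachable — one SCC of size 9.
{C} is an SCC by itself.
The largest has 9 vertices.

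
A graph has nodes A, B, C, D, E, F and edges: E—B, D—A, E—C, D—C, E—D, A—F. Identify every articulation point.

Removing A increases the component count from 1 to 2, so A is a cut vertex.
Removing D increases the component count from 1 to 2, so D is a cut vertex.
Removing E increases the component count from 1 to 2, so E is a cut vertex.
By contrast removing C leaves 1 component; it is not a cut vertex. No other vertex is a cut vertex either.

A, D, E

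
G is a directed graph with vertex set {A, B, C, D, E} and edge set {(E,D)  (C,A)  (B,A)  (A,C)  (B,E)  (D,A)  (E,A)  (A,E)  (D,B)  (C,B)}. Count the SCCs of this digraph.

1

{A, B, C, D, E} are all mutually reachable — one SCC of size 5.
That gives 1 strongly connected component.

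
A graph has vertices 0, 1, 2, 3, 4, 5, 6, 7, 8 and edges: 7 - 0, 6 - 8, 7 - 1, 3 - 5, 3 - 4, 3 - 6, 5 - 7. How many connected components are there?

2

2 is isolated — a component by itself.
Starting from 0 we can reach 0, 1, 3, 4, 5, 6, 7, 8. That is one component of size 8.
Total: 2 components.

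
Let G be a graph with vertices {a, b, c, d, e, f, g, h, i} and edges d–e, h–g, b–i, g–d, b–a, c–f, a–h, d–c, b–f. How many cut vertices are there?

2

Removing b increases the component count from 1 to 2, so b is a cut vertex.
Removing d increases the component count from 1 to 2, so d is a cut vertex.
By contrast removing h leaves 1 component; it is not a cut vertex. No other vertex is a cut vertex either.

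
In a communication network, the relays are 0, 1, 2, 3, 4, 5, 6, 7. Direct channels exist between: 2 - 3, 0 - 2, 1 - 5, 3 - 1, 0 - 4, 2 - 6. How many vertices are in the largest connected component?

7

7 is isolated — a component by itself.
Starting from 0 we can reach 0, 1, 2, 3, 4, 5, 6. That is one component of size 7.
The largest has 7 vertices.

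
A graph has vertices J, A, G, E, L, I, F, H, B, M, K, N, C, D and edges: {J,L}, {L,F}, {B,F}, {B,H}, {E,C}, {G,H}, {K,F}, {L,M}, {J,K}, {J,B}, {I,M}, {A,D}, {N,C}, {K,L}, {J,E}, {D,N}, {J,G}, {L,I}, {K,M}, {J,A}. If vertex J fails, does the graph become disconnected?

Deleting J raises the number of components from 1 to 2, so J is a cut vertex.

Yes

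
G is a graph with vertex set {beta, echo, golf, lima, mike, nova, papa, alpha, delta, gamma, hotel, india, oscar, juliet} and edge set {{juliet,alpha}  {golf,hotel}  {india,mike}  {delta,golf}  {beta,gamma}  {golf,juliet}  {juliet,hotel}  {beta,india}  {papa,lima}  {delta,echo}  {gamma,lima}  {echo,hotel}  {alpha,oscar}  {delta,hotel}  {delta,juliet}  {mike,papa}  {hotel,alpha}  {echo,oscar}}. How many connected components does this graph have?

nova is isolated — a component by itself.
Starting from beta we can reach beta, lima, mike, papa, gamma, india. That is one component of size 6.
Starting from echo we can reach echo, golf, alpha, delta, hotel, oscar, juliet. That is one component of size 7.
Total: 3 components.

3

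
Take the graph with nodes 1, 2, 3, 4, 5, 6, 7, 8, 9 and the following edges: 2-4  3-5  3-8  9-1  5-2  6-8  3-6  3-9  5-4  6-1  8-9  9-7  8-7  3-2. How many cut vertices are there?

1

Removing 3 increases the component count from 1 to 2, so 3 is a cut vertex.
By contrast removing 6 leaves 1 component; it is not a cut vertex. No other vertex is a cut vertex either.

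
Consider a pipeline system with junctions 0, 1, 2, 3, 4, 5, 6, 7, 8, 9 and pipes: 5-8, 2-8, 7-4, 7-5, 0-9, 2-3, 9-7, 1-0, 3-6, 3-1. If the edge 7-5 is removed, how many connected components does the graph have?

1

7 and 5 are still connected via 7-9-0-1-3-2-8-5, so the component count stays at 1.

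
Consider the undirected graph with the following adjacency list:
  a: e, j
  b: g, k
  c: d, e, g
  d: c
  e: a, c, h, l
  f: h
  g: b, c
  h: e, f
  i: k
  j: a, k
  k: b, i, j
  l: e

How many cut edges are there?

5

The edges on the cycle g-b-k-j-a-e-c-g are not bridges since each lies on that cycle.
But removing k-i disconnects k from i; removing d-c disconnects d from c; removing f-h disconnects f from h; removing l-e disconnects l from e — these are bridges.
In total 5 edges are bridges.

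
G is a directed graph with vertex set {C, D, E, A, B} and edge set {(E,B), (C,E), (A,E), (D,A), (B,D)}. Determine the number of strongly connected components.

2

{A, B, D, E} are all mutually reachable — one SCC of size 4.
{C} is an SCC by itself.
That gives 2 strongly connected components.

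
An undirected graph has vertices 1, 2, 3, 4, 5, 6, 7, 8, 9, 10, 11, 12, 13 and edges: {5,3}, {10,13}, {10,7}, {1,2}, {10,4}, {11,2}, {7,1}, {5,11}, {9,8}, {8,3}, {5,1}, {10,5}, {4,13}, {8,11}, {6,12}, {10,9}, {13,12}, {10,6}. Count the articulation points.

1

Removing 10 increases the component count from 1 to 2, so 10 is a cut vertex.
By contrast removing 4 leaves 1 component; it is not a cut vertex. No other vertex is a cut vertex either.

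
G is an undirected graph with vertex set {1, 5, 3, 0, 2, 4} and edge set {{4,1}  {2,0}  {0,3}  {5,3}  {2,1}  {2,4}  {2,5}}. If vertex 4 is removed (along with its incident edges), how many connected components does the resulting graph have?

1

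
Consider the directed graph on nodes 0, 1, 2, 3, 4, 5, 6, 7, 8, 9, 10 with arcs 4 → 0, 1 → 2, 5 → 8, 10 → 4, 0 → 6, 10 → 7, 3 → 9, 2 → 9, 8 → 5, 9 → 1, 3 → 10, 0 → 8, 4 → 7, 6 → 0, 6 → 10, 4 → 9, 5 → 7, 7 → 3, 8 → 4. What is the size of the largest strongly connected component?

8

{0, 3, 4, 5, 6, 7, 8, 10} are all mutually reachable — one SCC of size 8.
{1, 2, 9} are all mutually reachable — one SCC of size 3.
The largest has 8 vertices.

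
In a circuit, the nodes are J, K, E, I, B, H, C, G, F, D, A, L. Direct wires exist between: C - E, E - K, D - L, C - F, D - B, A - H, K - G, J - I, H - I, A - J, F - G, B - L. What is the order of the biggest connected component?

5

Starting from B we can reach B, D, L. That is one component of size 3.
Starting from A we can reach A, H, I, J. That is one component of size 4.
Starting from C we can reach C, E, F, G, K. That is one component of size 5.
The largest has 5 vertices.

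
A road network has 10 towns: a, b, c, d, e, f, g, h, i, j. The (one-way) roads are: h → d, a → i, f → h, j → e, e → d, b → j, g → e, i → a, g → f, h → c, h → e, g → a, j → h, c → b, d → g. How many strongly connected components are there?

{b, c, d, e, f, g, h, j} are all mutually reachable — one SCC of size 8.
{a, i} are all mutually reachable — one SCC of size 2.
That gives 2 strongly connected components.

2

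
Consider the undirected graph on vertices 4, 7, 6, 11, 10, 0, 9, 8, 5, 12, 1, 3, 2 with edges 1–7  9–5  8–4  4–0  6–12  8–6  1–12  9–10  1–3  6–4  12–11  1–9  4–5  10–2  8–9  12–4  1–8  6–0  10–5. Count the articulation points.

Removing 1 increases the component count from 1 to 3, so 1 is a cut vertex.
Removing 10 increases the component count from 1 to 2, so 10 is a cut vertex.
Removing 12 increases the component count from 1 to 2, so 12 is a cut vertex.
By contrast removing 5 leaves 1 component; it is not a cut vertex. No other vertex is a cut vertex either.

3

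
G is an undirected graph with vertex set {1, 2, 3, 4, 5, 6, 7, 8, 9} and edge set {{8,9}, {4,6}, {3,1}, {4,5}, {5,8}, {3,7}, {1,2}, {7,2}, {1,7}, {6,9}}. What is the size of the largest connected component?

Starting from 1 we can reach 1, 2, 3, 7. That is one component of size 4.
Starting from 4 we can reach 4, 5, 6, 8, 9. That is one component of size 5.
The largest has 5 vertices.

5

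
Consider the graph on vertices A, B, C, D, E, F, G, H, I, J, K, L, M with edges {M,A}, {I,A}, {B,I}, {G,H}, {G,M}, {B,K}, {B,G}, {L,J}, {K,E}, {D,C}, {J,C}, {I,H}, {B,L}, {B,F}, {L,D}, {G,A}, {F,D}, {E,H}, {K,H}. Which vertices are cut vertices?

B

Removing B increases the component count from 1 to 2, so B is a cut vertex.
By contrast removing M leaves 1 component; it is not a cut vertex. No other vertex is a cut vertex either.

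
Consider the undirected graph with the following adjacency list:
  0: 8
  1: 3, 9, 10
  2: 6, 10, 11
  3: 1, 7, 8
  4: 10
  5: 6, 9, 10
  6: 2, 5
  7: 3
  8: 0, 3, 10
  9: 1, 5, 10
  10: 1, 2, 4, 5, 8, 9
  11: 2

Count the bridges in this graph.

The edges on the cycle 10-1-3-8-10 are not bridges since each lies on that cycle.
But removing 10-4 disconnects 10 from 4; removing 7-3 disconnects 7 from 3; removing 0-8 disconnects 0 from 8; removing 2-11 disconnects 2 from 11 — these are bridges.
That makes 4 bridges.

4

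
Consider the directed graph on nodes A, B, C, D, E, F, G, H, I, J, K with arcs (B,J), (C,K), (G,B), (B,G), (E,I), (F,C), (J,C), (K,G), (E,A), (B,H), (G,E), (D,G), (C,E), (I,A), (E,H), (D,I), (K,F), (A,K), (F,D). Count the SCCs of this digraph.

2

{A, B, C, D, E, F, G, I, J, K} are all mutually reachable — one SCC of size 10.
{H} is an SCC by itself.
That gives 2 strongly connected components.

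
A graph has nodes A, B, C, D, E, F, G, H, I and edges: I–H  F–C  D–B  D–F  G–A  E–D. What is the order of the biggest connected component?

5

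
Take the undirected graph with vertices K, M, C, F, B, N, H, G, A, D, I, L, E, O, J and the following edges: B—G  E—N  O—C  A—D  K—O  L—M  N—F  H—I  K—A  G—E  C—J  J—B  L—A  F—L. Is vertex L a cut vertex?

Deleting L raises the number of components from 2 to 3, so L is a cut vertex.

Yes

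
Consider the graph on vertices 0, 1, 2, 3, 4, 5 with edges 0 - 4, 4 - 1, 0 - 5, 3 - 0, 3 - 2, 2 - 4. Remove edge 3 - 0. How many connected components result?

1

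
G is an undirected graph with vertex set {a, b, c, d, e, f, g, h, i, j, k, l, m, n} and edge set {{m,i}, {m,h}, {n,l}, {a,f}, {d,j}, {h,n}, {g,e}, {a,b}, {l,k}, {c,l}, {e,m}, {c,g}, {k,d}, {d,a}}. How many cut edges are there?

7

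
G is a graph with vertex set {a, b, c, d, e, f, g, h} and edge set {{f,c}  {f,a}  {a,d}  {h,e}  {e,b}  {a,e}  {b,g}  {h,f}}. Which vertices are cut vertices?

Removing a increases the component count from 1 to 2, so a is a cut vertex.
Removing b increases the component count from 1 to 2, so b is a cut vertex.
Removing e increases the component count from 1 to 2, so e is a cut vertex.
Likewise f is a cut vertex.
By contrast removing c leaves 1 component; it is not a cut vertex. No other vertex is a cut vertex either.

a, b, e, f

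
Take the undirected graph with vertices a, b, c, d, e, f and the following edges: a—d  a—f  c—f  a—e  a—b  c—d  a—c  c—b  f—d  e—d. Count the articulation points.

0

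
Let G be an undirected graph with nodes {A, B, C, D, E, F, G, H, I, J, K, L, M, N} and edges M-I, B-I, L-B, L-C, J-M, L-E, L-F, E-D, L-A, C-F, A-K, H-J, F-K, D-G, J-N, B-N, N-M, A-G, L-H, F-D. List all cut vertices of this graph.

Removing L increases the component count from 1 to 2, so L is a cut vertex.
By contrast removing I leaves 1 component; it is not a cut vertex. No other vertex is a cut vertex either.

L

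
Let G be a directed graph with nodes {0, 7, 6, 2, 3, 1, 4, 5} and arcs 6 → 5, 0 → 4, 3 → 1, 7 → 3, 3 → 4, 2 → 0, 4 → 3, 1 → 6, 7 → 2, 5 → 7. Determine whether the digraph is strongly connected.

From 3 we can reach every vertex (0, 1, 2, 3, 4, 5, 6, 7), and every vertex can reach 3 (0, 1, 2, 3, 4, 5, 6, 7). So the whole graph is one strongly connected component.

Yes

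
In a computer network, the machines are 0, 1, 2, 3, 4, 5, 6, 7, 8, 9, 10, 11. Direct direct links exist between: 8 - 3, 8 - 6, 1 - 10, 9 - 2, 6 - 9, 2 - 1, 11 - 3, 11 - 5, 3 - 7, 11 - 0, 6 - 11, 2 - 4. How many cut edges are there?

The edges on the cycle 8-6-11-3-8 are not bridges since each lies on that cycle.
But removing 6 - 9 disconnects 6 from 9; removing 1 - 10 disconnects 1 from 10; removing 11 - 0 disconnects 11 from 0; removing 9 - 2 disconnects 9 from 2 — these are bridges.
In total 8 edges are bridges.

8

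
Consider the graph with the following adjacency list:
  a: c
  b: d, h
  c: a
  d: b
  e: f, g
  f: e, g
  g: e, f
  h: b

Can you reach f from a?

The component containing a is {a, c}, and f is not in it.

No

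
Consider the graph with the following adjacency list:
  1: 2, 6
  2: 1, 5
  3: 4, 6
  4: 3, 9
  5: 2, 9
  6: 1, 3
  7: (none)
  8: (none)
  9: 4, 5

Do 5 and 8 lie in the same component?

No

The component containing 5 is {1, 2, 3, 4, 5, 6, 9}, and 8 is not in it.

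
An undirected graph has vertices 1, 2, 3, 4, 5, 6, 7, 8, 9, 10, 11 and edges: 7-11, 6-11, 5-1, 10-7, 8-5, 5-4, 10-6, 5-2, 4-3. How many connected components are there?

9 is isolated — a component by itself.
Starting from 6 we can reach 6, 7, 10, 11. That is one component of size 4.
Starting from 1 we can reach 1, 2, 3, 4, 5, 8. That is one component of size 6.
Total: 3 components.

3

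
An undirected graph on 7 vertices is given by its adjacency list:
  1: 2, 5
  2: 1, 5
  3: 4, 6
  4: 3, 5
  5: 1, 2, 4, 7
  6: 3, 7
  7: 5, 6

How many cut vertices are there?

1

Removing 5 increases the component count from 1 to 2, so 5 is a cut vertex.
By contrast removing 3 leaves 1 component; it is not a cut vertex. No other vertex is a cut vertex either.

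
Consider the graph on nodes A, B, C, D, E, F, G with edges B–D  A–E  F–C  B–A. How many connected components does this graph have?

3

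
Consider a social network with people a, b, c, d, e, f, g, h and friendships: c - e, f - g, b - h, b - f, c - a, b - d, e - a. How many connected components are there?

2

Starting from a we can reach a, c, e. That is one component of size 3.
Starting from b we can reach b, d, f, g, h. That is one component of size 5.
Total: 2 components.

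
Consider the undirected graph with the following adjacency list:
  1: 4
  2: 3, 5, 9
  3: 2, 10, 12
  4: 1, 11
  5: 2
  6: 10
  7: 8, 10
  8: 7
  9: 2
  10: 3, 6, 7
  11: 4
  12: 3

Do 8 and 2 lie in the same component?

From 8 we can reach 2, 3, 5, 6, 7, 8, 9, 10, 12, which includes 2.

Yes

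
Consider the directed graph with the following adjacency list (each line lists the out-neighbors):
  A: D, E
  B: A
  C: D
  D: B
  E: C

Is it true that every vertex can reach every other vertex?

Yes

From A we can reach every vertex (A, B, C, D, E), and every vertex can reach A (A, B, C, D, E). So the whole graph is one strongly connected component.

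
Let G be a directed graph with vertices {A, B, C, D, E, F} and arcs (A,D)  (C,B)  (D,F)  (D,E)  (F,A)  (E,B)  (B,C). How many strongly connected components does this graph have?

{A, D, F} are all mutually reachable — one SCC of size 3.
{B, C} are all mutually reachable — one SCC of size 2.
{E} is an SCC by itself.
That gives 3 strongly connected components.

3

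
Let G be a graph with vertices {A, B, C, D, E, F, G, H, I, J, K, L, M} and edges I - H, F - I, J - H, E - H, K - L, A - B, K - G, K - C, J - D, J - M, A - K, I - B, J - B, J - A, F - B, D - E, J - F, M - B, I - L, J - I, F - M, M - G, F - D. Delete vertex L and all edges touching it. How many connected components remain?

With L gone, the remaining components are: {A, B, C, D, E, F, G, H, I, J, K, M}.
That is 1 component.

1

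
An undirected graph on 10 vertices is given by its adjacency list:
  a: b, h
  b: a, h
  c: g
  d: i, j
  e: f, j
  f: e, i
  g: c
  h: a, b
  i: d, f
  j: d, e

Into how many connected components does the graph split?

3

Starting from c we can reach c, g. That is one component of size 2.
Starting from a we can reach a, b, h. That is one component of size 3.
Starting from d we can reach d, e, f, i, j. That is one component of size 5.
Total: 3 components.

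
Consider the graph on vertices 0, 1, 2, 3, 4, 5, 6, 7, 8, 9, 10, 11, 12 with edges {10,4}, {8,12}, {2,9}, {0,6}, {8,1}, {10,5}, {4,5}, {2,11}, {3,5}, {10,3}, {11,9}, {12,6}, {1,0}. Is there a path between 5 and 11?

No

The component containing 5 is {3, 4, 5, 10}, and 11 is not in it.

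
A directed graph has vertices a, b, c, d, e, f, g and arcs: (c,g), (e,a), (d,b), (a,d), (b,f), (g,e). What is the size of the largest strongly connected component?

{g} is an SCC by itself.
{a} is an SCC by itself.
{f} is an SCC by itself.
{e} is an SCC by itself.
{d} is an SCC by itself.
(and 2 more singleton SCCs)
The largest has 1 vertex.

1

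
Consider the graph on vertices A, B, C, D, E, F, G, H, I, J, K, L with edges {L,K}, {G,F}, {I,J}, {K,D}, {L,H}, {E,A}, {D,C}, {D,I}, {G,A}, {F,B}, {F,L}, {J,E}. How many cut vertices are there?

3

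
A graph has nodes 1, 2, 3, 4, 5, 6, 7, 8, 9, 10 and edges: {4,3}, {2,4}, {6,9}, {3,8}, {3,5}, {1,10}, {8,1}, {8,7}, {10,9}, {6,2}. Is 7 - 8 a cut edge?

Yes

Removing 7 - 8 leaves no path between 7 and 8: the component count goes from 1 to 2. So it is a bridge.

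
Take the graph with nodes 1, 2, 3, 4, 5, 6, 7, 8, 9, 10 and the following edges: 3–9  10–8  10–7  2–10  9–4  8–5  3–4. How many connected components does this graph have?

4

1 is isolated — a component by itself.
6 is isolated — a component by itself.
Starting from 3 we can reach 3, 4, 9. That is one component of size 3.
Starting from 2 we can reach 2, 5, 7, 8, 10. That is one component of size 5.
Total: 4 components.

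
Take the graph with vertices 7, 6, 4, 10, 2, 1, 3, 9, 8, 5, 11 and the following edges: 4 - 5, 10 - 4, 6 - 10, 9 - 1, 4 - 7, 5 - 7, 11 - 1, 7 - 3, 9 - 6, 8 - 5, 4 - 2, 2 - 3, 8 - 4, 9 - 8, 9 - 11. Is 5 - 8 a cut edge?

After removing 5 - 8, the path 5-4-8 still connects them, so the edge is not a bridge.

No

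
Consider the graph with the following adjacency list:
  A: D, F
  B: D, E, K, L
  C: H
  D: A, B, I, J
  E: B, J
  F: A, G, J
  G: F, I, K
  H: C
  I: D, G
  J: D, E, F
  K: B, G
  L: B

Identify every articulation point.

Removing B increases the component count from 2 to 3, so B is a cut vertex.
By contrast removing H leaves 2 components; it is not a cut vertex. No other vertex is a cut vertex either.

B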